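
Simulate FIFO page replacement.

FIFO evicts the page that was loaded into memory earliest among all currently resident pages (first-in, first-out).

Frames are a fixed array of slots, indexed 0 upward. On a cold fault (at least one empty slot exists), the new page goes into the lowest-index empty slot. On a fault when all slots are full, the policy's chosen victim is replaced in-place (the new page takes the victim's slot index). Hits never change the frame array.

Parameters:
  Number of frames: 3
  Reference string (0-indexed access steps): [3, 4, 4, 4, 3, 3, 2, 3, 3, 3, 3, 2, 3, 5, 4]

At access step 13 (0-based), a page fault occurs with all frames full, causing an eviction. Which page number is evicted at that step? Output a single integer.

Step 0: ref 3 -> FAULT, frames=[3,-,-]
Step 1: ref 4 -> FAULT, frames=[3,4,-]
Step 2: ref 4 -> HIT, frames=[3,4,-]
Step 3: ref 4 -> HIT, frames=[3,4,-]
Step 4: ref 3 -> HIT, frames=[3,4,-]
Step 5: ref 3 -> HIT, frames=[3,4,-]
Step 6: ref 2 -> FAULT, frames=[3,4,2]
Step 7: ref 3 -> HIT, frames=[3,4,2]
Step 8: ref 3 -> HIT, frames=[3,4,2]
Step 9: ref 3 -> HIT, frames=[3,4,2]
Step 10: ref 3 -> HIT, frames=[3,4,2]
Step 11: ref 2 -> HIT, frames=[3,4,2]
Step 12: ref 3 -> HIT, frames=[3,4,2]
Step 13: ref 5 -> FAULT, evict 3, frames=[5,4,2]
At step 13: evicted page 3

Answer: 3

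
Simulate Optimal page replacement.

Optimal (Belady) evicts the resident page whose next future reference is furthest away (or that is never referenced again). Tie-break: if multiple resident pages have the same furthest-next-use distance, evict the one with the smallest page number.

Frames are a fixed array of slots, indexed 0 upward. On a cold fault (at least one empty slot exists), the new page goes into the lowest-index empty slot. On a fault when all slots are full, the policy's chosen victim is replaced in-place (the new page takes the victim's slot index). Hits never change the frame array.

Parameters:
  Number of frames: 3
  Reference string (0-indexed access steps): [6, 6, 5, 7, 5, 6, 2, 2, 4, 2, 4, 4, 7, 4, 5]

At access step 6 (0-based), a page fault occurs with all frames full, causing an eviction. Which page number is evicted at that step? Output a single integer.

Answer: 6

Derivation:
Step 0: ref 6 -> FAULT, frames=[6,-,-]
Step 1: ref 6 -> HIT, frames=[6,-,-]
Step 2: ref 5 -> FAULT, frames=[6,5,-]
Step 3: ref 7 -> FAULT, frames=[6,5,7]
Step 4: ref 5 -> HIT, frames=[6,5,7]
Step 5: ref 6 -> HIT, frames=[6,5,7]
Step 6: ref 2 -> FAULT, evict 6, frames=[2,5,7]
At step 6: evicted page 6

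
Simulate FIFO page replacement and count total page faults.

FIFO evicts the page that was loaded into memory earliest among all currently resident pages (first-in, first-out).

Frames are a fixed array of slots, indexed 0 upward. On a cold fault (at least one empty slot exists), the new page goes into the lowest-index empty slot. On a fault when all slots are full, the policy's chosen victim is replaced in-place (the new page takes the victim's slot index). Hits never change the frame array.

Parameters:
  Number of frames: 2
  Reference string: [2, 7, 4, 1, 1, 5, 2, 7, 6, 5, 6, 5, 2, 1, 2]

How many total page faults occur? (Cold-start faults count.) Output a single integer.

Answer: 11

Derivation:
Step 0: ref 2 → FAULT, frames=[2,-]
Step 1: ref 7 → FAULT, frames=[2,7]
Step 2: ref 4 → FAULT (evict 2), frames=[4,7]
Step 3: ref 1 → FAULT (evict 7), frames=[4,1]
Step 4: ref 1 → HIT, frames=[4,1]
Step 5: ref 5 → FAULT (evict 4), frames=[5,1]
Step 6: ref 2 → FAULT (evict 1), frames=[5,2]
Step 7: ref 7 → FAULT (evict 5), frames=[7,2]
Step 8: ref 6 → FAULT (evict 2), frames=[7,6]
Step 9: ref 5 → FAULT (evict 7), frames=[5,6]
Step 10: ref 6 → HIT, frames=[5,6]
Step 11: ref 5 → HIT, frames=[5,6]
Step 12: ref 2 → FAULT (evict 6), frames=[5,2]
Step 13: ref 1 → FAULT (evict 5), frames=[1,2]
Step 14: ref 2 → HIT, frames=[1,2]
Total faults: 11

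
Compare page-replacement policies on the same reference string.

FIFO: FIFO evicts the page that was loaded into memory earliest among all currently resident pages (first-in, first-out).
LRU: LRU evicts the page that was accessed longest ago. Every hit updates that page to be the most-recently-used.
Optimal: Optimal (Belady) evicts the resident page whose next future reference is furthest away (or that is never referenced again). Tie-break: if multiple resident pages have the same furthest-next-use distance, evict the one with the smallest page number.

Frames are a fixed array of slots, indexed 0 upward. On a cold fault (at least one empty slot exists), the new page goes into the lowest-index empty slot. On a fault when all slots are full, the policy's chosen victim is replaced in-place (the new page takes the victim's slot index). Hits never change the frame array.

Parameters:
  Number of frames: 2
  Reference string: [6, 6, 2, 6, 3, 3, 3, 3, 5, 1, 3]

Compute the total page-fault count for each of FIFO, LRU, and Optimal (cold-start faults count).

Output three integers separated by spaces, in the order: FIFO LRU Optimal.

Answer: 6 6 5

Derivation:
--- FIFO ---
  step 0: ref 6 -> FAULT, frames=[6,-] (faults so far: 1)
  step 1: ref 6 -> HIT, frames=[6,-] (faults so far: 1)
  step 2: ref 2 -> FAULT, frames=[6,2] (faults so far: 2)
  step 3: ref 6 -> HIT, frames=[6,2] (faults so far: 2)
  step 4: ref 3 -> FAULT, evict 6, frames=[3,2] (faults so far: 3)
  step 5: ref 3 -> HIT, frames=[3,2] (faults so far: 3)
  step 6: ref 3 -> HIT, frames=[3,2] (faults so far: 3)
  step 7: ref 3 -> HIT, frames=[3,2] (faults so far: 3)
  step 8: ref 5 -> FAULT, evict 2, frames=[3,5] (faults so far: 4)
  step 9: ref 1 -> FAULT, evict 3, frames=[1,5] (faults so far: 5)
  step 10: ref 3 -> FAULT, evict 5, frames=[1,3] (faults so far: 6)
  FIFO total faults: 6
--- LRU ---
  step 0: ref 6 -> FAULT, frames=[6,-] (faults so far: 1)
  step 1: ref 6 -> HIT, frames=[6,-] (faults so far: 1)
  step 2: ref 2 -> FAULT, frames=[6,2] (faults so far: 2)
  step 3: ref 6 -> HIT, frames=[6,2] (faults so far: 2)
  step 4: ref 3 -> FAULT, evict 2, frames=[6,3] (faults so far: 3)
  step 5: ref 3 -> HIT, frames=[6,3] (faults so far: 3)
  step 6: ref 3 -> HIT, frames=[6,3] (faults so far: 3)
  step 7: ref 3 -> HIT, frames=[6,3] (faults so far: 3)
  step 8: ref 5 -> FAULT, evict 6, frames=[5,3] (faults so far: 4)
  step 9: ref 1 -> FAULT, evict 3, frames=[5,1] (faults so far: 5)
  step 10: ref 3 -> FAULT, evict 5, frames=[3,1] (faults so far: 6)
  LRU total faults: 6
--- Optimal ---
  step 0: ref 6 -> FAULT, frames=[6,-] (faults so far: 1)
  step 1: ref 6 -> HIT, frames=[6,-] (faults so far: 1)
  step 2: ref 2 -> FAULT, frames=[6,2] (faults so far: 2)
  step 3: ref 6 -> HIT, frames=[6,2] (faults so far: 2)
  step 4: ref 3 -> FAULT, evict 2, frames=[6,3] (faults so far: 3)
  step 5: ref 3 -> HIT, frames=[6,3] (faults so far: 3)
  step 6: ref 3 -> HIT, frames=[6,3] (faults so far: 3)
  step 7: ref 3 -> HIT, frames=[6,3] (faults so far: 3)
  step 8: ref 5 -> FAULT, evict 6, frames=[5,3] (faults so far: 4)
  step 9: ref 1 -> FAULT, evict 5, frames=[1,3] (faults so far: 5)
  step 10: ref 3 -> HIT, frames=[1,3] (faults so far: 5)
  Optimal total faults: 5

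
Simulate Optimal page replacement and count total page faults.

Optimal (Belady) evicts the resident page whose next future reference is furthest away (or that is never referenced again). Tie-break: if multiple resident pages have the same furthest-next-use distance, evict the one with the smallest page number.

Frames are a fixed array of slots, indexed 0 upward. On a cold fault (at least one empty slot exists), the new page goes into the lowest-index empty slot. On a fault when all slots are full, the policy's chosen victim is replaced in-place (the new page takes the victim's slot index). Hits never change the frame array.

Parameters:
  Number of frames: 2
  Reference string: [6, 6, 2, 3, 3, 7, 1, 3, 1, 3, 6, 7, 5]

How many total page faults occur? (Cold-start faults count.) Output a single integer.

Answer: 8

Derivation:
Step 0: ref 6 → FAULT, frames=[6,-]
Step 1: ref 6 → HIT, frames=[6,-]
Step 2: ref 2 → FAULT, frames=[6,2]
Step 3: ref 3 → FAULT (evict 2), frames=[6,3]
Step 4: ref 3 → HIT, frames=[6,3]
Step 5: ref 7 → FAULT (evict 6), frames=[7,3]
Step 6: ref 1 → FAULT (evict 7), frames=[1,3]
Step 7: ref 3 → HIT, frames=[1,3]
Step 8: ref 1 → HIT, frames=[1,3]
Step 9: ref 3 → HIT, frames=[1,3]
Step 10: ref 6 → FAULT (evict 1), frames=[6,3]
Step 11: ref 7 → FAULT (evict 3), frames=[6,7]
Step 12: ref 5 → FAULT (evict 6), frames=[5,7]
Total faults: 8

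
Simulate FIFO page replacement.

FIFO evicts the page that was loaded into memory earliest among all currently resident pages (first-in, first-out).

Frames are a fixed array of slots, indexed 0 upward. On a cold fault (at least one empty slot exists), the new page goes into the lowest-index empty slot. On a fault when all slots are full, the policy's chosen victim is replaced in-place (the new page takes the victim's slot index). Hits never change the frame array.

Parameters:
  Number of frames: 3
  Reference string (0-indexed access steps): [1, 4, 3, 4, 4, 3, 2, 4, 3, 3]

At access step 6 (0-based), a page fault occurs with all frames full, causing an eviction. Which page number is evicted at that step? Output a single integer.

Step 0: ref 1 -> FAULT, frames=[1,-,-]
Step 1: ref 4 -> FAULT, frames=[1,4,-]
Step 2: ref 3 -> FAULT, frames=[1,4,3]
Step 3: ref 4 -> HIT, frames=[1,4,3]
Step 4: ref 4 -> HIT, frames=[1,4,3]
Step 5: ref 3 -> HIT, frames=[1,4,3]
Step 6: ref 2 -> FAULT, evict 1, frames=[2,4,3]
At step 6: evicted page 1

Answer: 1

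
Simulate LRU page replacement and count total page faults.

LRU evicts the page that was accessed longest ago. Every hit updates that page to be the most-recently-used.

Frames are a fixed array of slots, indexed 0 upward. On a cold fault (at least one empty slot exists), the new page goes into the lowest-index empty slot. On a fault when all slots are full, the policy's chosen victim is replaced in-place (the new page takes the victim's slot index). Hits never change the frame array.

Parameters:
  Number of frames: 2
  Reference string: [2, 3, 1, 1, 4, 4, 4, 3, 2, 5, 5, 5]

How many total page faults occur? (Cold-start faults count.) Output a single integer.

Answer: 7

Derivation:
Step 0: ref 2 → FAULT, frames=[2,-]
Step 1: ref 3 → FAULT, frames=[2,3]
Step 2: ref 1 → FAULT (evict 2), frames=[1,3]
Step 3: ref 1 → HIT, frames=[1,3]
Step 4: ref 4 → FAULT (evict 3), frames=[1,4]
Step 5: ref 4 → HIT, frames=[1,4]
Step 6: ref 4 → HIT, frames=[1,4]
Step 7: ref 3 → FAULT (evict 1), frames=[3,4]
Step 8: ref 2 → FAULT (evict 4), frames=[3,2]
Step 9: ref 5 → FAULT (evict 3), frames=[5,2]
Step 10: ref 5 → HIT, frames=[5,2]
Step 11: ref 5 → HIT, frames=[5,2]
Total faults: 7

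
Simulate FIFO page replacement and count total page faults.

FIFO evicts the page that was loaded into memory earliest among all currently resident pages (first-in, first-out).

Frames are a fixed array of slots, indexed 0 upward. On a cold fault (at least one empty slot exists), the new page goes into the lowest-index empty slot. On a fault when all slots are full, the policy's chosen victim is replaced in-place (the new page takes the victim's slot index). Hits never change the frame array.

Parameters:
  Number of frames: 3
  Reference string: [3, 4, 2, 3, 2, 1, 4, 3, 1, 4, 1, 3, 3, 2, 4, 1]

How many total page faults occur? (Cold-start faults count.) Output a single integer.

Answer: 8

Derivation:
Step 0: ref 3 → FAULT, frames=[3,-,-]
Step 1: ref 4 → FAULT, frames=[3,4,-]
Step 2: ref 2 → FAULT, frames=[3,4,2]
Step 3: ref 3 → HIT, frames=[3,4,2]
Step 4: ref 2 → HIT, frames=[3,4,2]
Step 5: ref 1 → FAULT (evict 3), frames=[1,4,2]
Step 6: ref 4 → HIT, frames=[1,4,2]
Step 7: ref 3 → FAULT (evict 4), frames=[1,3,2]
Step 8: ref 1 → HIT, frames=[1,3,2]
Step 9: ref 4 → FAULT (evict 2), frames=[1,3,4]
Step 10: ref 1 → HIT, frames=[1,3,4]
Step 11: ref 3 → HIT, frames=[1,3,4]
Step 12: ref 3 → HIT, frames=[1,3,4]
Step 13: ref 2 → FAULT (evict 1), frames=[2,3,4]
Step 14: ref 4 → HIT, frames=[2,3,4]
Step 15: ref 1 → FAULT (evict 3), frames=[2,1,4]
Total faults: 8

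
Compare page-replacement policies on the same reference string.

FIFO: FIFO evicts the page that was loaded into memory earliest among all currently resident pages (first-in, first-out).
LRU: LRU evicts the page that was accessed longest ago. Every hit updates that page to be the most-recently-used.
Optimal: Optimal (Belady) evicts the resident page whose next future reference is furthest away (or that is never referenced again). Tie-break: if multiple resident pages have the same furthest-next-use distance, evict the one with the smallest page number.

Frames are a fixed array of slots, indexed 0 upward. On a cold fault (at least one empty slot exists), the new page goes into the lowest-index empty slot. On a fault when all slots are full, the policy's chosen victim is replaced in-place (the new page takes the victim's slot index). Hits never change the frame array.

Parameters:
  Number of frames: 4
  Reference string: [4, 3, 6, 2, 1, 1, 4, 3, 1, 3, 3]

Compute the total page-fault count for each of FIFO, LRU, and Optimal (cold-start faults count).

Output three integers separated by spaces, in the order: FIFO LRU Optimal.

Answer: 7 7 5

Derivation:
--- FIFO ---
  step 0: ref 4 -> FAULT, frames=[4,-,-,-] (faults so far: 1)
  step 1: ref 3 -> FAULT, frames=[4,3,-,-] (faults so far: 2)
  step 2: ref 6 -> FAULT, frames=[4,3,6,-] (faults so far: 3)
  step 3: ref 2 -> FAULT, frames=[4,3,6,2] (faults so far: 4)
  step 4: ref 1 -> FAULT, evict 4, frames=[1,3,6,2] (faults so far: 5)
  step 5: ref 1 -> HIT, frames=[1,3,6,2] (faults so far: 5)
  step 6: ref 4 -> FAULT, evict 3, frames=[1,4,6,2] (faults so far: 6)
  step 7: ref 3 -> FAULT, evict 6, frames=[1,4,3,2] (faults so far: 7)
  step 8: ref 1 -> HIT, frames=[1,4,3,2] (faults so far: 7)
  step 9: ref 3 -> HIT, frames=[1,4,3,2] (faults so far: 7)
  step 10: ref 3 -> HIT, frames=[1,4,3,2] (faults so far: 7)
  FIFO total faults: 7
--- LRU ---
  step 0: ref 4 -> FAULT, frames=[4,-,-,-] (faults so far: 1)
  step 1: ref 3 -> FAULT, frames=[4,3,-,-] (faults so far: 2)
  step 2: ref 6 -> FAULT, frames=[4,3,6,-] (faults so far: 3)
  step 3: ref 2 -> FAULT, frames=[4,3,6,2] (faults so far: 4)
  step 4: ref 1 -> FAULT, evict 4, frames=[1,3,6,2] (faults so far: 5)
  step 5: ref 1 -> HIT, frames=[1,3,6,2] (faults so far: 5)
  step 6: ref 4 -> FAULT, evict 3, frames=[1,4,6,2] (faults so far: 6)
  step 7: ref 3 -> FAULT, evict 6, frames=[1,4,3,2] (faults so far: 7)
  step 8: ref 1 -> HIT, frames=[1,4,3,2] (faults so far: 7)
  step 9: ref 3 -> HIT, frames=[1,4,3,2] (faults so far: 7)
  step 10: ref 3 -> HIT, frames=[1,4,3,2] (faults so far: 7)
  LRU total faults: 7
--- Optimal ---
  step 0: ref 4 -> FAULT, frames=[4,-,-,-] (faults so far: 1)
  step 1: ref 3 -> FAULT, frames=[4,3,-,-] (faults so far: 2)
  step 2: ref 6 -> FAULT, frames=[4,3,6,-] (faults so far: 3)
  step 3: ref 2 -> FAULT, frames=[4,3,6,2] (faults so far: 4)
  step 4: ref 1 -> FAULT, evict 2, frames=[4,3,6,1] (faults so far: 5)
  step 5: ref 1 -> HIT, frames=[4,3,6,1] (faults so far: 5)
  step 6: ref 4 -> HIT, frames=[4,3,6,1] (faults so far: 5)
  step 7: ref 3 -> HIT, frames=[4,3,6,1] (faults so far: 5)
  step 8: ref 1 -> HIT, frames=[4,3,6,1] (faults so far: 5)
  step 9: ref 3 -> HIT, frames=[4,3,6,1] (faults so far: 5)
  step 10: ref 3 -> HIT, frames=[4,3,6,1] (faults so far: 5)
  Optimal total faults: 5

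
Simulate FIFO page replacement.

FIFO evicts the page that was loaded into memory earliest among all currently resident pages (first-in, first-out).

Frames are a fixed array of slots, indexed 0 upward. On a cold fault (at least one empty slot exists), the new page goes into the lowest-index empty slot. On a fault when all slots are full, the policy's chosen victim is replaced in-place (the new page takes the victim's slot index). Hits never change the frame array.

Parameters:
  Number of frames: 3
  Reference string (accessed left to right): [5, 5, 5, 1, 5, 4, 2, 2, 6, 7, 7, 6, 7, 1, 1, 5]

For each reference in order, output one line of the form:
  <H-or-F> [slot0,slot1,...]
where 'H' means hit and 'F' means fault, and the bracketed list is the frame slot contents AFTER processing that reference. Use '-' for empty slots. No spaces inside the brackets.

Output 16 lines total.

F [5,-,-]
H [5,-,-]
H [5,-,-]
F [5,1,-]
H [5,1,-]
F [5,1,4]
F [2,1,4]
H [2,1,4]
F [2,6,4]
F [2,6,7]
H [2,6,7]
H [2,6,7]
H [2,6,7]
F [1,6,7]
H [1,6,7]
F [1,5,7]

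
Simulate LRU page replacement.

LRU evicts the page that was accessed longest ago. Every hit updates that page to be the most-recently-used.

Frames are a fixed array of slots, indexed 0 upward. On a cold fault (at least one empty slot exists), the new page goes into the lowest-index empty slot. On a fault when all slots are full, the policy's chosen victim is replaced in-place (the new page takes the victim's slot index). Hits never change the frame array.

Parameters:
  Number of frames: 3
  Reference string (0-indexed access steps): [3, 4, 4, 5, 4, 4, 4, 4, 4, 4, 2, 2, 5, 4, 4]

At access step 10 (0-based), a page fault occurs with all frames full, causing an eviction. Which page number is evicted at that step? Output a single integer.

Answer: 3

Derivation:
Step 0: ref 3 -> FAULT, frames=[3,-,-]
Step 1: ref 4 -> FAULT, frames=[3,4,-]
Step 2: ref 4 -> HIT, frames=[3,4,-]
Step 3: ref 5 -> FAULT, frames=[3,4,5]
Step 4: ref 4 -> HIT, frames=[3,4,5]
Step 5: ref 4 -> HIT, frames=[3,4,5]
Step 6: ref 4 -> HIT, frames=[3,4,5]
Step 7: ref 4 -> HIT, frames=[3,4,5]
Step 8: ref 4 -> HIT, frames=[3,4,5]
Step 9: ref 4 -> HIT, frames=[3,4,5]
Step 10: ref 2 -> FAULT, evict 3, frames=[2,4,5]
At step 10: evicted page 3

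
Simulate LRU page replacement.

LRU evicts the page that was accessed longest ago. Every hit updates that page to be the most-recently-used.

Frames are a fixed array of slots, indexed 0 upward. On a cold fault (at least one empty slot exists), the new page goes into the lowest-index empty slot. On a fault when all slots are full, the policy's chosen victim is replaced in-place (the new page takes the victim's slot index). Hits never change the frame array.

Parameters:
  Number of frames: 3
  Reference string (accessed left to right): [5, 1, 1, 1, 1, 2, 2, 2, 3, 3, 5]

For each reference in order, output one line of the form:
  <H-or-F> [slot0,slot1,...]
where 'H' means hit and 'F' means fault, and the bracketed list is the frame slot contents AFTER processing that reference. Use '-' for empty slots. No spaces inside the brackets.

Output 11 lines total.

F [5,-,-]
F [5,1,-]
H [5,1,-]
H [5,1,-]
H [5,1,-]
F [5,1,2]
H [5,1,2]
H [5,1,2]
F [3,1,2]
H [3,1,2]
F [3,5,2]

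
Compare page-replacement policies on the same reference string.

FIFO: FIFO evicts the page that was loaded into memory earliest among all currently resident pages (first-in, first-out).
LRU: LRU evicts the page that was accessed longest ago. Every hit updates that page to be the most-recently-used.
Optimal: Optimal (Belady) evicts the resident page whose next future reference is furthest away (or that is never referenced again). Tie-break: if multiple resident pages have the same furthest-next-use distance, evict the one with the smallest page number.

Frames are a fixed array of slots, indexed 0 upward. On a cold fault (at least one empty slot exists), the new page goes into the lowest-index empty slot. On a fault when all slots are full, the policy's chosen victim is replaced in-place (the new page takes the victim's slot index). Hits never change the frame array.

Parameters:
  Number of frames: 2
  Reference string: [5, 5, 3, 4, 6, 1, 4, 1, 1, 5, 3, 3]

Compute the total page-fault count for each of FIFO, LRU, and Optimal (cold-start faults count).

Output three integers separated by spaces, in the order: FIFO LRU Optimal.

Answer: 8 8 7

Derivation:
--- FIFO ---
  step 0: ref 5 -> FAULT, frames=[5,-] (faults so far: 1)
  step 1: ref 5 -> HIT, frames=[5,-] (faults so far: 1)
  step 2: ref 3 -> FAULT, frames=[5,3] (faults so far: 2)
  step 3: ref 4 -> FAULT, evict 5, frames=[4,3] (faults so far: 3)
  step 4: ref 6 -> FAULT, evict 3, frames=[4,6] (faults so far: 4)
  step 5: ref 1 -> FAULT, evict 4, frames=[1,6] (faults so far: 5)
  step 6: ref 4 -> FAULT, evict 6, frames=[1,4] (faults so far: 6)
  step 7: ref 1 -> HIT, frames=[1,4] (faults so far: 6)
  step 8: ref 1 -> HIT, frames=[1,4] (faults so far: 6)
  step 9: ref 5 -> FAULT, evict 1, frames=[5,4] (faults so far: 7)
  step 10: ref 3 -> FAULT, evict 4, frames=[5,3] (faults so far: 8)
  step 11: ref 3 -> HIT, frames=[5,3] (faults so far: 8)
  FIFO total faults: 8
--- LRU ---
  step 0: ref 5 -> FAULT, frames=[5,-] (faults so far: 1)
  step 1: ref 5 -> HIT, frames=[5,-] (faults so far: 1)
  step 2: ref 3 -> FAULT, frames=[5,3] (faults so far: 2)
  step 3: ref 4 -> FAULT, evict 5, frames=[4,3] (faults so far: 3)
  step 4: ref 6 -> FAULT, evict 3, frames=[4,6] (faults so far: 4)
  step 5: ref 1 -> FAULT, evict 4, frames=[1,6] (faults so far: 5)
  step 6: ref 4 -> FAULT, evict 6, frames=[1,4] (faults so far: 6)
  step 7: ref 1 -> HIT, frames=[1,4] (faults so far: 6)
  step 8: ref 1 -> HIT, frames=[1,4] (faults so far: 6)
  step 9: ref 5 -> FAULT, evict 4, frames=[1,5] (faults so far: 7)
  step 10: ref 3 -> FAULT, evict 1, frames=[3,5] (faults so far: 8)
  step 11: ref 3 -> HIT, frames=[3,5] (faults so far: 8)
  LRU total faults: 8
--- Optimal ---
  step 0: ref 5 -> FAULT, frames=[5,-] (faults so far: 1)
  step 1: ref 5 -> HIT, frames=[5,-] (faults so far: 1)
  step 2: ref 3 -> FAULT, frames=[5,3] (faults so far: 2)
  step 3: ref 4 -> FAULT, evict 3, frames=[5,4] (faults so far: 3)
  step 4: ref 6 -> FAULT, evict 5, frames=[6,4] (faults so far: 4)
  step 5: ref 1 -> FAULT, evict 6, frames=[1,4] (faults so far: 5)
  step 6: ref 4 -> HIT, frames=[1,4] (faults so far: 5)
  step 7: ref 1 -> HIT, frames=[1,4] (faults so far: 5)
  step 8: ref 1 -> HIT, frames=[1,4] (faults so far: 5)
  step 9: ref 5 -> FAULT, evict 1, frames=[5,4] (faults so far: 6)
  step 10: ref 3 -> FAULT, evict 4, frames=[5,3] (faults so far: 7)
  step 11: ref 3 -> HIT, frames=[5,3] (faults so far: 7)
  Optimal total faults: 7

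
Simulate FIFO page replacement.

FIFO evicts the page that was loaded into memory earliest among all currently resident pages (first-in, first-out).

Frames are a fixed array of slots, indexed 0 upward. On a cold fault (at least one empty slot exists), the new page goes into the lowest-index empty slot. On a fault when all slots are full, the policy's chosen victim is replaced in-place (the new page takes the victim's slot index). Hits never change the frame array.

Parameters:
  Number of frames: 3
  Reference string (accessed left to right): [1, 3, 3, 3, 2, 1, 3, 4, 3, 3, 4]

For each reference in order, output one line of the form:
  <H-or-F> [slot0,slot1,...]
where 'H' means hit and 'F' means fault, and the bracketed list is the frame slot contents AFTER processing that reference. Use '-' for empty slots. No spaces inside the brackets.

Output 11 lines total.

F [1,-,-]
F [1,3,-]
H [1,3,-]
H [1,3,-]
F [1,3,2]
H [1,3,2]
H [1,3,2]
F [4,3,2]
H [4,3,2]
H [4,3,2]
H [4,3,2]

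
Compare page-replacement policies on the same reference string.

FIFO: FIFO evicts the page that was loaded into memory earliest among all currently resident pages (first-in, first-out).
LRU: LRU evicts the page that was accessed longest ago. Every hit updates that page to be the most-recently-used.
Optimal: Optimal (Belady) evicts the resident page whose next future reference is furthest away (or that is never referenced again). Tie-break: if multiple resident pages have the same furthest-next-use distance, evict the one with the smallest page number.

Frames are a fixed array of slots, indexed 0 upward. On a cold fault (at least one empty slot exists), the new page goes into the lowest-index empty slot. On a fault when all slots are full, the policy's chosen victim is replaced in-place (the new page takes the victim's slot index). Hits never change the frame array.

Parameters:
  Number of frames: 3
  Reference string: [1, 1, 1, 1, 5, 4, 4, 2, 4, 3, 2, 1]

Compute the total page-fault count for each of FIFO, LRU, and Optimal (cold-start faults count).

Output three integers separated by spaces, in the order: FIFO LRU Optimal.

Answer: 6 6 5

Derivation:
--- FIFO ---
  step 0: ref 1 -> FAULT, frames=[1,-,-] (faults so far: 1)
  step 1: ref 1 -> HIT, frames=[1,-,-] (faults so far: 1)
  step 2: ref 1 -> HIT, frames=[1,-,-] (faults so far: 1)
  step 3: ref 1 -> HIT, frames=[1,-,-] (faults so far: 1)
  step 4: ref 5 -> FAULT, frames=[1,5,-] (faults so far: 2)
  step 5: ref 4 -> FAULT, frames=[1,5,4] (faults so far: 3)
  step 6: ref 4 -> HIT, frames=[1,5,4] (faults so far: 3)
  step 7: ref 2 -> FAULT, evict 1, frames=[2,5,4] (faults so far: 4)
  step 8: ref 4 -> HIT, frames=[2,5,4] (faults so far: 4)
  step 9: ref 3 -> FAULT, evict 5, frames=[2,3,4] (faults so far: 5)
  step 10: ref 2 -> HIT, frames=[2,3,4] (faults so far: 5)
  step 11: ref 1 -> FAULT, evict 4, frames=[2,3,1] (faults so far: 6)
  FIFO total faults: 6
--- LRU ---
  step 0: ref 1 -> FAULT, frames=[1,-,-] (faults so far: 1)
  step 1: ref 1 -> HIT, frames=[1,-,-] (faults so far: 1)
  step 2: ref 1 -> HIT, frames=[1,-,-] (faults so far: 1)
  step 3: ref 1 -> HIT, frames=[1,-,-] (faults so far: 1)
  step 4: ref 5 -> FAULT, frames=[1,5,-] (faults so far: 2)
  step 5: ref 4 -> FAULT, frames=[1,5,4] (faults so far: 3)
  step 6: ref 4 -> HIT, frames=[1,5,4] (faults so far: 3)
  step 7: ref 2 -> FAULT, evict 1, frames=[2,5,4] (faults so far: 4)
  step 8: ref 4 -> HIT, frames=[2,5,4] (faults so far: 4)
  step 9: ref 3 -> FAULT, evict 5, frames=[2,3,4] (faults so far: 5)
  step 10: ref 2 -> HIT, frames=[2,3,4] (faults so far: 5)
  step 11: ref 1 -> FAULT, evict 4, frames=[2,3,1] (faults so far: 6)
  LRU total faults: 6
--- Optimal ---
  step 0: ref 1 -> FAULT, frames=[1,-,-] (faults so far: 1)
  step 1: ref 1 -> HIT, frames=[1,-,-] (faults so far: 1)
  step 2: ref 1 -> HIT, frames=[1,-,-] (faults so far: 1)
  step 3: ref 1 -> HIT, frames=[1,-,-] (faults so far: 1)
  step 4: ref 5 -> FAULT, frames=[1,5,-] (faults so far: 2)
  step 5: ref 4 -> FAULT, frames=[1,5,4] (faults so far: 3)
  step 6: ref 4 -> HIT, frames=[1,5,4] (faults so far: 3)
  step 7: ref 2 -> FAULT, evict 5, frames=[1,2,4] (faults so far: 4)
  step 8: ref 4 -> HIT, frames=[1,2,4] (faults so far: 4)
  step 9: ref 3 -> FAULT, evict 4, frames=[1,2,3] (faults so far: 5)
  step 10: ref 2 -> HIT, frames=[1,2,3] (faults so far: 5)
  step 11: ref 1 -> HIT, frames=[1,2,3] (faults so far: 5)
  Optimal total faults: 5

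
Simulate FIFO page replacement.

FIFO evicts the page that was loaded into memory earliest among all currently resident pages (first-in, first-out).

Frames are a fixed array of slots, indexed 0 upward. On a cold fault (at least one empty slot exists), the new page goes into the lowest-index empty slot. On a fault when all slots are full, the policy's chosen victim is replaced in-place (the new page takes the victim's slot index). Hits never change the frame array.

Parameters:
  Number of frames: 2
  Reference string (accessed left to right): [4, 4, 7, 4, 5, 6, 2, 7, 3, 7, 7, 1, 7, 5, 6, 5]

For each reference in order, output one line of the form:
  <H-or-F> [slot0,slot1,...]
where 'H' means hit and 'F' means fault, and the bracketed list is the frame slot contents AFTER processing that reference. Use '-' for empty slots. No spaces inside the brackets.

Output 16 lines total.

F [4,-]
H [4,-]
F [4,7]
H [4,7]
F [5,7]
F [5,6]
F [2,6]
F [2,7]
F [3,7]
H [3,7]
H [3,7]
F [3,1]
F [7,1]
F [7,5]
F [6,5]
H [6,5]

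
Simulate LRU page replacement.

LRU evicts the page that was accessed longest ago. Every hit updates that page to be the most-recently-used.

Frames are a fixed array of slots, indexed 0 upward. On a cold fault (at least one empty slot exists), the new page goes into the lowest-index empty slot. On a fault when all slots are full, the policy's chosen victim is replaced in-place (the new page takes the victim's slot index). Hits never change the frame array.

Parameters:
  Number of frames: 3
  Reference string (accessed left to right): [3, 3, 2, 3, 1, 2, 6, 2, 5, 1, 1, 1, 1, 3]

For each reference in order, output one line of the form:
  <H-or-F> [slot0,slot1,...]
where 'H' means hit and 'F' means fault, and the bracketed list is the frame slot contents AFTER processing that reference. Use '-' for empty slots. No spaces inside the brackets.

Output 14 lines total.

F [3,-,-]
H [3,-,-]
F [3,2,-]
H [3,2,-]
F [3,2,1]
H [3,2,1]
F [6,2,1]
H [6,2,1]
F [6,2,5]
F [1,2,5]
H [1,2,5]
H [1,2,5]
H [1,2,5]
F [1,3,5]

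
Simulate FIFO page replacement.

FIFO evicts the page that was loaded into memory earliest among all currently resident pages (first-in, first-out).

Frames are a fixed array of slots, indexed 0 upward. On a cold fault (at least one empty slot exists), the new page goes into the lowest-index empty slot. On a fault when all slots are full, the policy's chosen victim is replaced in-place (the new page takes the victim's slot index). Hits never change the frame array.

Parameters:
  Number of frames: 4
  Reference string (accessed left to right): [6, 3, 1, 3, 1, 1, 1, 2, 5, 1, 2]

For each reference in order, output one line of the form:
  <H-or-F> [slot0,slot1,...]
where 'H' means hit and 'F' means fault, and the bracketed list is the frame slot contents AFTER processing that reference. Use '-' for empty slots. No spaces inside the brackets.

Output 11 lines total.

F [6,-,-,-]
F [6,3,-,-]
F [6,3,1,-]
H [6,3,1,-]
H [6,3,1,-]
H [6,3,1,-]
H [6,3,1,-]
F [6,3,1,2]
F [5,3,1,2]
H [5,3,1,2]
H [5,3,1,2]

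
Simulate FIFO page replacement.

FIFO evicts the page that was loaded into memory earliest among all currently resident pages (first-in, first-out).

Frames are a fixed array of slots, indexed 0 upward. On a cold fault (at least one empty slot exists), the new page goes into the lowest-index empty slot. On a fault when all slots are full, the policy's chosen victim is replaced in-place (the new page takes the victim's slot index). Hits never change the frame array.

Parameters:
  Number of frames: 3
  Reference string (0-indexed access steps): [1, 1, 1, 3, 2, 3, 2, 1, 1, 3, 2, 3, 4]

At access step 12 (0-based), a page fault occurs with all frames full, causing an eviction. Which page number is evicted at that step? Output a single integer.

Step 0: ref 1 -> FAULT, frames=[1,-,-]
Step 1: ref 1 -> HIT, frames=[1,-,-]
Step 2: ref 1 -> HIT, frames=[1,-,-]
Step 3: ref 3 -> FAULT, frames=[1,3,-]
Step 4: ref 2 -> FAULT, frames=[1,3,2]
Step 5: ref 3 -> HIT, frames=[1,3,2]
Step 6: ref 2 -> HIT, frames=[1,3,2]
Step 7: ref 1 -> HIT, frames=[1,3,2]
Step 8: ref 1 -> HIT, frames=[1,3,2]
Step 9: ref 3 -> HIT, frames=[1,3,2]
Step 10: ref 2 -> HIT, frames=[1,3,2]
Step 11: ref 3 -> HIT, frames=[1,3,2]
Step 12: ref 4 -> FAULT, evict 1, frames=[4,3,2]
At step 12: evicted page 1

Answer: 1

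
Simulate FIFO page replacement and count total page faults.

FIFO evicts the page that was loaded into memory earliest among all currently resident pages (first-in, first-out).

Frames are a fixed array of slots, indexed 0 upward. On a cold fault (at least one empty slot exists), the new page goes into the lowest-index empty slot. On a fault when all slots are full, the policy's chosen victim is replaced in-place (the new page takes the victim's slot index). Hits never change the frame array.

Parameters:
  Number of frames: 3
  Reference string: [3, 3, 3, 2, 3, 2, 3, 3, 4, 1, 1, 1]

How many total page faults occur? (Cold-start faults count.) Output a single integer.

Answer: 4

Derivation:
Step 0: ref 3 → FAULT, frames=[3,-,-]
Step 1: ref 3 → HIT, frames=[3,-,-]
Step 2: ref 3 → HIT, frames=[3,-,-]
Step 3: ref 2 → FAULT, frames=[3,2,-]
Step 4: ref 3 → HIT, frames=[3,2,-]
Step 5: ref 2 → HIT, frames=[3,2,-]
Step 6: ref 3 → HIT, frames=[3,2,-]
Step 7: ref 3 → HIT, frames=[3,2,-]
Step 8: ref 4 → FAULT, frames=[3,2,4]
Step 9: ref 1 → FAULT (evict 3), frames=[1,2,4]
Step 10: ref 1 → HIT, frames=[1,2,4]
Step 11: ref 1 → HIT, frames=[1,2,4]
Total faults: 4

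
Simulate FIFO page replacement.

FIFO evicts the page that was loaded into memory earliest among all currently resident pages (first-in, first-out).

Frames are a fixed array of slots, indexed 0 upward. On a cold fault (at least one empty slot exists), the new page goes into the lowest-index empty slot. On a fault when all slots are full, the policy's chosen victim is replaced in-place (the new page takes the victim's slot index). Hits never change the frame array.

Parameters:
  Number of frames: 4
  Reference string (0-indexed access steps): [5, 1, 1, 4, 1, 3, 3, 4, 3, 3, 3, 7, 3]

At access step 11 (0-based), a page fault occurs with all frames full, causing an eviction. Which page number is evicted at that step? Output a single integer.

Answer: 5

Derivation:
Step 0: ref 5 -> FAULT, frames=[5,-,-,-]
Step 1: ref 1 -> FAULT, frames=[5,1,-,-]
Step 2: ref 1 -> HIT, frames=[5,1,-,-]
Step 3: ref 4 -> FAULT, frames=[5,1,4,-]
Step 4: ref 1 -> HIT, frames=[5,1,4,-]
Step 5: ref 3 -> FAULT, frames=[5,1,4,3]
Step 6: ref 3 -> HIT, frames=[5,1,4,3]
Step 7: ref 4 -> HIT, frames=[5,1,4,3]
Step 8: ref 3 -> HIT, frames=[5,1,4,3]
Step 9: ref 3 -> HIT, frames=[5,1,4,3]
Step 10: ref 3 -> HIT, frames=[5,1,4,3]
Step 11: ref 7 -> FAULT, evict 5, frames=[7,1,4,3]
At step 11: evicted page 5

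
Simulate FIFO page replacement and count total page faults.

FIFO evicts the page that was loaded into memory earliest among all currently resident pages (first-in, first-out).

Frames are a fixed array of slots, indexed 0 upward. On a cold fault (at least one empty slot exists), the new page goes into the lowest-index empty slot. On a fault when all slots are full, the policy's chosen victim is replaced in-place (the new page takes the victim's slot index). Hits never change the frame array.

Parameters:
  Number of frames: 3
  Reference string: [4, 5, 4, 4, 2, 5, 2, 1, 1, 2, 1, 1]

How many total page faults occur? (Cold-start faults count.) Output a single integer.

Step 0: ref 4 → FAULT, frames=[4,-,-]
Step 1: ref 5 → FAULT, frames=[4,5,-]
Step 2: ref 4 → HIT, frames=[4,5,-]
Step 3: ref 4 → HIT, frames=[4,5,-]
Step 4: ref 2 → FAULT, frames=[4,5,2]
Step 5: ref 5 → HIT, frames=[4,5,2]
Step 6: ref 2 → HIT, frames=[4,5,2]
Step 7: ref 1 → FAULT (evict 4), frames=[1,5,2]
Step 8: ref 1 → HIT, frames=[1,5,2]
Step 9: ref 2 → HIT, frames=[1,5,2]
Step 10: ref 1 → HIT, frames=[1,5,2]
Step 11: ref 1 → HIT, frames=[1,5,2]
Total faults: 4

Answer: 4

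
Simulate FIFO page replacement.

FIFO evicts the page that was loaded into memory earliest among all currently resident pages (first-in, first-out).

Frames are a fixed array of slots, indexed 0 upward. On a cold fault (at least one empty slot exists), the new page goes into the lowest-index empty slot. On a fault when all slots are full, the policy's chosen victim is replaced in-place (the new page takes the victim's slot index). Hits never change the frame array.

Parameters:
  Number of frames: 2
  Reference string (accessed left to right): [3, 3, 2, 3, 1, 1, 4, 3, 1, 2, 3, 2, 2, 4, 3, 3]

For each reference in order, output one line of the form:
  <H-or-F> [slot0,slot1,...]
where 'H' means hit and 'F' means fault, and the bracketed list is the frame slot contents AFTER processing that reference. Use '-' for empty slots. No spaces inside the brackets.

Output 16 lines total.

F [3,-]
H [3,-]
F [3,2]
H [3,2]
F [1,2]
H [1,2]
F [1,4]
F [3,4]
F [3,1]
F [2,1]
F [2,3]
H [2,3]
H [2,3]
F [4,3]
H [4,3]
H [4,3]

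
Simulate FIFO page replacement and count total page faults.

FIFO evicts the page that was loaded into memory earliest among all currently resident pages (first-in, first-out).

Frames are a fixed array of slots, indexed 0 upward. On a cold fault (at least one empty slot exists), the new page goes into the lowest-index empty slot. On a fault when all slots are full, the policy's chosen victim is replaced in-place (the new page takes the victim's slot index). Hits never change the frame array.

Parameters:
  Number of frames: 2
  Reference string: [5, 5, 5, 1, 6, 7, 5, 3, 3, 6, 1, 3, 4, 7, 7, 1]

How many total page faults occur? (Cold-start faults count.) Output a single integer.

Answer: 12

Derivation:
Step 0: ref 5 → FAULT, frames=[5,-]
Step 1: ref 5 → HIT, frames=[5,-]
Step 2: ref 5 → HIT, frames=[5,-]
Step 3: ref 1 → FAULT, frames=[5,1]
Step 4: ref 6 → FAULT (evict 5), frames=[6,1]
Step 5: ref 7 → FAULT (evict 1), frames=[6,7]
Step 6: ref 5 → FAULT (evict 6), frames=[5,7]
Step 7: ref 3 → FAULT (evict 7), frames=[5,3]
Step 8: ref 3 → HIT, frames=[5,3]
Step 9: ref 6 → FAULT (evict 5), frames=[6,3]
Step 10: ref 1 → FAULT (evict 3), frames=[6,1]
Step 11: ref 3 → FAULT (evict 6), frames=[3,1]
Step 12: ref 4 → FAULT (evict 1), frames=[3,4]
Step 13: ref 7 → FAULT (evict 3), frames=[7,4]
Step 14: ref 7 → HIT, frames=[7,4]
Step 15: ref 1 → FAULT (evict 4), frames=[7,1]
Total faults: 12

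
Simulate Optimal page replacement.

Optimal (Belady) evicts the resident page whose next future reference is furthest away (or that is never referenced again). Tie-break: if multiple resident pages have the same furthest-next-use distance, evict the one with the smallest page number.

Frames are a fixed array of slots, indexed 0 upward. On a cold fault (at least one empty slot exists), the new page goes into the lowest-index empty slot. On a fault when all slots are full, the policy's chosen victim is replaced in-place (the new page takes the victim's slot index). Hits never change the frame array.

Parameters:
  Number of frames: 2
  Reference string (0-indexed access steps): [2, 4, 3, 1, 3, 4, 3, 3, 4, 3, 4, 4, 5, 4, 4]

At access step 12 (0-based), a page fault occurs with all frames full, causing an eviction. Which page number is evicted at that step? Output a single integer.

Step 0: ref 2 -> FAULT, frames=[2,-]
Step 1: ref 4 -> FAULT, frames=[2,4]
Step 2: ref 3 -> FAULT, evict 2, frames=[3,4]
Step 3: ref 1 -> FAULT, evict 4, frames=[3,1]
Step 4: ref 3 -> HIT, frames=[3,1]
Step 5: ref 4 -> FAULT, evict 1, frames=[3,4]
Step 6: ref 3 -> HIT, frames=[3,4]
Step 7: ref 3 -> HIT, frames=[3,4]
Step 8: ref 4 -> HIT, frames=[3,4]
Step 9: ref 3 -> HIT, frames=[3,4]
Step 10: ref 4 -> HIT, frames=[3,4]
Step 11: ref 4 -> HIT, frames=[3,4]
Step 12: ref 5 -> FAULT, evict 3, frames=[5,4]
At step 12: evicted page 3

Answer: 3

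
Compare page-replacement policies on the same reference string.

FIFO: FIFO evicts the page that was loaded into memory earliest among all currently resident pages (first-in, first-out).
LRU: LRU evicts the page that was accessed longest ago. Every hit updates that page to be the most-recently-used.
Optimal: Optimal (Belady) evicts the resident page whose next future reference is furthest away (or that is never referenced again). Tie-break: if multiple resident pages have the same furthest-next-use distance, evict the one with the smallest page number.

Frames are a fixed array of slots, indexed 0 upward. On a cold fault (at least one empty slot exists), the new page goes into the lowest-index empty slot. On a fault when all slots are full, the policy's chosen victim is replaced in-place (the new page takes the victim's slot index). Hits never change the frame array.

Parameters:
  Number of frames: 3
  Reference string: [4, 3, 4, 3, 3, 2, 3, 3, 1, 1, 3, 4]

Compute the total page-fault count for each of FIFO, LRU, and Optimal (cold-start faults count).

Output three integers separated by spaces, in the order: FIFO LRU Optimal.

--- FIFO ---
  step 0: ref 4 -> FAULT, frames=[4,-,-] (faults so far: 1)
  step 1: ref 3 -> FAULT, frames=[4,3,-] (faults so far: 2)
  step 2: ref 4 -> HIT, frames=[4,3,-] (faults so far: 2)
  step 3: ref 3 -> HIT, frames=[4,3,-] (faults so far: 2)
  step 4: ref 3 -> HIT, frames=[4,3,-] (faults so far: 2)
  step 5: ref 2 -> FAULT, frames=[4,3,2] (faults so far: 3)
  step 6: ref 3 -> HIT, frames=[4,3,2] (faults so far: 3)
  step 7: ref 3 -> HIT, frames=[4,3,2] (faults so far: 3)
  step 8: ref 1 -> FAULT, evict 4, frames=[1,3,2] (faults so far: 4)
  step 9: ref 1 -> HIT, frames=[1,3,2] (faults so far: 4)
  step 10: ref 3 -> HIT, frames=[1,3,2] (faults so far: 4)
  step 11: ref 4 -> FAULT, evict 3, frames=[1,4,2] (faults so far: 5)
  FIFO total faults: 5
--- LRU ---
  step 0: ref 4 -> FAULT, frames=[4,-,-] (faults so far: 1)
  step 1: ref 3 -> FAULT, frames=[4,3,-] (faults so far: 2)
  step 2: ref 4 -> HIT, frames=[4,3,-] (faults so far: 2)
  step 3: ref 3 -> HIT, frames=[4,3,-] (faults so far: 2)
  step 4: ref 3 -> HIT, frames=[4,3,-] (faults so far: 2)
  step 5: ref 2 -> FAULT, frames=[4,3,2] (faults so far: 3)
  step 6: ref 3 -> HIT, frames=[4,3,2] (faults so far: 3)
  step 7: ref 3 -> HIT, frames=[4,3,2] (faults so far: 3)
  step 8: ref 1 -> FAULT, evict 4, frames=[1,3,2] (faults so far: 4)
  step 9: ref 1 -> HIT, frames=[1,3,2] (faults so far: 4)
  step 10: ref 3 -> HIT, frames=[1,3,2] (faults so far: 4)
  step 11: ref 4 -> FAULT, evict 2, frames=[1,3,4] (faults so far: 5)
  LRU total faults: 5
--- Optimal ---
  step 0: ref 4 -> FAULT, frames=[4,-,-] (faults so far: 1)
  step 1: ref 3 -> FAULT, frames=[4,3,-] (faults so far: 2)
  step 2: ref 4 -> HIT, frames=[4,3,-] (faults so far: 2)
  step 3: ref 3 -> HIT, frames=[4,3,-] (faults so far: 2)
  step 4: ref 3 -> HIT, frames=[4,3,-] (faults so far: 2)
  step 5: ref 2 -> FAULT, frames=[4,3,2] (faults so far: 3)
  step 6: ref 3 -> HIT, frames=[4,3,2] (faults so far: 3)
  step 7: ref 3 -> HIT, frames=[4,3,2] (faults so far: 3)
  step 8: ref 1 -> FAULT, evict 2, frames=[4,3,1] (faults so far: 4)
  step 9: ref 1 -> HIT, frames=[4,3,1] (faults so far: 4)
  step 10: ref 3 -> HIT, frames=[4,3,1] (faults so far: 4)
  step 11: ref 4 -> HIT, frames=[4,3,1] (faults so far: 4)
  Optimal total faults: 4

Answer: 5 5 4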